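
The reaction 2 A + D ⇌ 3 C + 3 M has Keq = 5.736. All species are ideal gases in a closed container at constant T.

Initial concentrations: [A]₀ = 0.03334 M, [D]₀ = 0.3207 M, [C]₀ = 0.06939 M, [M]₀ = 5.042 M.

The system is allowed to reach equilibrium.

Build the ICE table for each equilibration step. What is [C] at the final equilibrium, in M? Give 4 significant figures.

Q₀ = 120.1 vs Keq = 5.736 ⇒ Q>K, reverse
Step 1:
                    A           D           C           M
  I           0.03334      0.3207     0.06939       5.042
  C           0.02224     0.01112    -0.03336    -0.03336
  E           0.05558      0.3318     0.03603       5.009
  solve Keq expr → x = -0.01112; check Q = 5.736

[C]_eq = 0.03603 M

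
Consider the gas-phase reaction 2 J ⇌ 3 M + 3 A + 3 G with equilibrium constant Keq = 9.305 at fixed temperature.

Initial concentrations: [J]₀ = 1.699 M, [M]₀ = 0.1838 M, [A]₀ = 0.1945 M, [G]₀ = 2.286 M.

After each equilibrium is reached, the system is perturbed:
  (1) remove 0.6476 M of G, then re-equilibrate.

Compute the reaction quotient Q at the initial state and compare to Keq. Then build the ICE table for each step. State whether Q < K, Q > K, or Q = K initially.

Q₀ = 1.8908e-04 vs Keq = 9.305 ⇒ Q<K, forward
Step 1:
                    J           M           A           G
  I             1.699      0.1838      0.1945       2.286
  C           -0.4721      0.7081      0.7081      0.7081
  E             1.227      0.8919      0.9026       2.994
  solve Keq expr → x = 0.236; check Q = 9.305
Then remove 0.6476 M of G.
Step 2:
                    J           M           A           G
  I             1.227      0.8919      0.9026       2.347
  C          -0.05563     0.08344     0.08344     0.08344
  E             1.171      0.9754      0.9861        2.43
  solve Keq expr → x = 0.02781; check Q = 9.305

Q₀ = 1.8908e-04; Q < K (proceeds forward)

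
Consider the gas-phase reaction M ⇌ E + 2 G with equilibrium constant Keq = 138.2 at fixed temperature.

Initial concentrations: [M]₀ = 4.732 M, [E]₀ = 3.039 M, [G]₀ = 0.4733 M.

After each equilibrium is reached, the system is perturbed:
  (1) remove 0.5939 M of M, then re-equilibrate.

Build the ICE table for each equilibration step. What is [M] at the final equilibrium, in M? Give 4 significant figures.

[M]_eq = 1.436 M

Q₀ = 0.1439 vs Keq = 138.2 ⇒ Q<K, forward
Step 1:
                  M         E         G
  Initial     4.732     3.039    0.4733
  Change     -2.959     2.959     5.918
  Equil       1.773     5.998     6.391
  solve Keq expr → x = 2.959; check Q = 138.2
Then remove 0.5939 M of M.
Step 2:
                  M         E         G
  Initial     1.179     5.998     6.391
  Change     0.2565   -0.2565   -0.5131
  Equil       1.436     5.742     5.878
  solve Keq expr → x = -0.2565; check Q = 138.2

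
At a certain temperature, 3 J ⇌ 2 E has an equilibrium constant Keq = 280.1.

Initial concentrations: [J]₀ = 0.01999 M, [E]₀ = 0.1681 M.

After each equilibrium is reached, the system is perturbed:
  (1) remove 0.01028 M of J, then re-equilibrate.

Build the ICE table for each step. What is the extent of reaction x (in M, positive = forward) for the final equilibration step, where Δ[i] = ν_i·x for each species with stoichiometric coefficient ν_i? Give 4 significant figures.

x = -0.003038 M

Q₀ = 3538 vs Keq = 280.1 ⇒ Q>K, reverse
Step 1:
                    J           E
  init        0.01999      0.1681
  Δ           0.02361    -0.01574
  eq           0.0436      0.1524
  solve Keq expr → x = -0.00787; check Q = 280.1
Then remove 0.01028 M of J.
Step 2:
                    J           E
  init        0.03332      0.1524
  Δ          0.009113   -0.006075
  eq          0.04243      0.1463
  solve Keq expr → x = -0.003038; check Q = 280.1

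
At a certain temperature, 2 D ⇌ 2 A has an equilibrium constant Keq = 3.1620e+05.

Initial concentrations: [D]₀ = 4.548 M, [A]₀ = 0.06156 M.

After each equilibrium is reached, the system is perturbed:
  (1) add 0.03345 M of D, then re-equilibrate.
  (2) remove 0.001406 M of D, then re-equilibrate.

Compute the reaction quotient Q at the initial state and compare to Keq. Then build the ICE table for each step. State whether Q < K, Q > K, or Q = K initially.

Q₀ = 1.8321e-04 vs Keq = 3.1620e+05 ⇒ Q<K, forward
Step 1:
                    D           A
  I             4.548     0.06156
  C             -4.54        4.54
  E          0.008183       4.601
  solve Keq expr → x = 2.27; check Q = 3.1620e+05
Then add 0.03345 M of D.
Step 2:
                    D           A
  I           0.04163       4.601
  C          -0.03339     0.03339
  E          0.008242       4.635
  solve Keq expr → x = 0.0167; check Q = 3.1620e+05
Then remove 0.001406 M of D.
Step 3:
                    D           A
  I          0.006836       4.635
  C          0.001404   -0.001404
  E           0.00824       4.633
  solve Keq expr → x = -7.0175e-04; check Q = 3.1620e+05

Q₀ = 1.8321e-04; Q < K (proceeds forward)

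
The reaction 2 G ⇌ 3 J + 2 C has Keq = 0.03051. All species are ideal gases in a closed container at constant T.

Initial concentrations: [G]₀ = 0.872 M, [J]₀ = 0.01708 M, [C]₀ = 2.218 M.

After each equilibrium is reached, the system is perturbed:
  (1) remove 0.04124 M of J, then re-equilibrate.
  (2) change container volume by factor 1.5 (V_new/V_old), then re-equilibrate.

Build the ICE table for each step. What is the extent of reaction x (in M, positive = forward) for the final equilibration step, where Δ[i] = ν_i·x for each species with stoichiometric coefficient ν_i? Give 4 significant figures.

x = 0.01401 M

Q₀ = 3.2237e-05 vs Keq = 0.03051 ⇒ Q<K, forward
Step 1:
                   G          J          C
  init         0.872    0.01708      2.218
  Δ         -0.08987     0.1348    0.08987
  eq          0.7821     0.1519      2.308
  solve Keq expr → x = 0.04494; check Q = 0.03051
Then remove 0.04124 M of J.
Step 2:
                   G          J          C
  init        0.7821     0.1106      2.308
  Δ         -0.02465    0.03698    0.02465
  eq          0.7575     0.1476      2.333
  solve Keq expr → x = 0.01233; check Q = 0.03051
Then change container volume by factor 1.5 (V_new/V_old).
Step 3:
                   G          J          C
  init         0.505    0.09842      1.555
  Δ         -0.02801    0.04202    0.02801
  eq           0.477     0.1404      1.583
  solve Keq expr → x = 0.01401; check Q = 0.03051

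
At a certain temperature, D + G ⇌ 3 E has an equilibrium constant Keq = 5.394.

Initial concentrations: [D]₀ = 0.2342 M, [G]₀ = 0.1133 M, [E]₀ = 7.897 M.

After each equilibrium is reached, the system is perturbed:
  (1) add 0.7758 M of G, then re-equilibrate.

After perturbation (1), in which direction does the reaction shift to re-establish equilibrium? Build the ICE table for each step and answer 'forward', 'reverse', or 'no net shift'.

Direction: forward

Q₀ = 1.8560e+04 vs Keq = 5.394 ⇒ Q>K, reverse
Step 1:
                   D          G          E
  init        0.2342     0.1133      7.897
  Δ            1.734      1.734     -5.201
  eq           1.968      1.847      2.696
  solve Keq expr → x = -1.734; check Q = 5.394
Then add 0.7758 M of G.
Step 2:
                   D          G          E
  init         1.968      2.623      2.696
  Δ         -0.08563   -0.08563     0.2569
  eq           1.882      2.537      2.953
  solve Keq expr → x = 0.08563; check Q = 5.394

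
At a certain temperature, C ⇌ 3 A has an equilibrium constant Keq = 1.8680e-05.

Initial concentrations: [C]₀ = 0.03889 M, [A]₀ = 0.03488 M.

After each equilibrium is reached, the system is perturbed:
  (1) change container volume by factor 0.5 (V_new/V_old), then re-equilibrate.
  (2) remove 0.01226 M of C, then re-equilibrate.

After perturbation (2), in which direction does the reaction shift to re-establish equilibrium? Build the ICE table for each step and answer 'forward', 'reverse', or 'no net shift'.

Q₀ = 0.001091 vs Keq = 1.8680e-05 ⇒ Q>K, reverse
Step 1:
                  C         A
  I         0.03889   0.03488
  C        0.008428  -0.02528
  E         0.04732  0.009597
  solve Keq expr → x = -0.008428; check Q = 1.8680e-05
Then change container volume by factor 0.5 (V_new/V_old).
Step 2:
                  C         A
  I         0.09464   0.01919
  C        0.002335 -0.007004
  E         0.09697   0.01219
  solve Keq expr → x = -0.002335; check Q = 1.8680e-05
Then remove 0.01226 M of C.
Step 3:
                  C         A
  I         0.08471   0.01219
  C       1.7632e-04 -5.2897e-04
  E         0.08489   0.01166
  solve Keq expr → x = -1.7632e-04; check Q = 1.8680e-05

Direction: reverse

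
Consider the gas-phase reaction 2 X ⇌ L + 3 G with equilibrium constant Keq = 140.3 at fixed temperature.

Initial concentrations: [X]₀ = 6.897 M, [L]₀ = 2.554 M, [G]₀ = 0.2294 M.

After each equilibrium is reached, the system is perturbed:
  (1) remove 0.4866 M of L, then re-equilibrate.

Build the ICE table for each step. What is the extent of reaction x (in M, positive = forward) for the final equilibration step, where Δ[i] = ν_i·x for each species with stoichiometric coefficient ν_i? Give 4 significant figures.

Q₀ = 6.4816e-04 vs Keq = 140.3 ⇒ Q<K, forward
Step 1:
                   X          L          G
  I            6.897      2.554     0.2294
  C           -4.044      2.022      6.066
  E            2.853      4.576      6.296
  solve Keq expr → x = 2.022; check Q = 140.3
Then remove 0.4866 M of L.
Step 2:
                   X          L          G
  I            2.853      4.089      6.296
  C         -0.07298    0.03649     0.1095
  E             2.78      4.126      6.405
  solve Keq expr → x = 0.03649; check Q = 140.3

x = 0.03649 M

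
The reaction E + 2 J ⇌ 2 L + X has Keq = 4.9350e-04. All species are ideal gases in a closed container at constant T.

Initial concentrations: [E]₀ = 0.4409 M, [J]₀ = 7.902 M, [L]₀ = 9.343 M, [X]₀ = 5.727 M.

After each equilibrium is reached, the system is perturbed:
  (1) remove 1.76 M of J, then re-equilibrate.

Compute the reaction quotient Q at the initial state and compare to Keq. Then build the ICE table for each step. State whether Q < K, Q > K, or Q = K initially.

Q₀ = 18.16 vs Keq = 4.9350e-04 ⇒ Q>K, reverse
Step 1:
                  E         J         L         X
  init       0.4409     7.902     9.343     5.727
  Δ           4.331     8.663    -8.663    -4.331
  eq          4.772     16.56    0.6804     1.396
  solve Keq expr → x = -4.331; check Q = 4.9350e-04
Then remove 1.76 M of J.
Step 2:
                  E         J         L         X
  init        4.772      14.8    0.6804     1.396
  Δ         0.03052   0.06103  -0.06103  -0.03052
  eq          4.803     14.87    0.6194     1.365
  solve Keq expr → x = -0.03052; check Q = 4.9350e-04

Q₀ = 18.16; Q > K (proceeds reverse)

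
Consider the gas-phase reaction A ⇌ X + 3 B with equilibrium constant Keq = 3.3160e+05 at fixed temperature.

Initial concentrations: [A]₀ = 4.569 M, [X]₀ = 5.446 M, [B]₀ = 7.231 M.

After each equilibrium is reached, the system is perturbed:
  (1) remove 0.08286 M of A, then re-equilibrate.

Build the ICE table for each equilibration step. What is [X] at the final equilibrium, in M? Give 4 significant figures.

[X]_eq = 9.699 M

Q₀ = 450.7 vs Keq = 3.3160e+05 ⇒ Q<K, forward
Step 1:
                   A          X          B
  I            4.569      5.446      7.231
  C           -4.326      4.326      12.98
  E           0.2432      9.772      20.21
  solve Keq expr → x = 4.326; check Q = 3.3160e+05
Then remove 0.08286 M of A.
Step 2:
                   A          X          B
  I           0.1603      9.772      20.21
  C          0.07325   -0.07325    -0.2197
  E           0.2336      9.699      19.99
  solve Keq expr → x = -0.07325; check Q = 3.3160e+05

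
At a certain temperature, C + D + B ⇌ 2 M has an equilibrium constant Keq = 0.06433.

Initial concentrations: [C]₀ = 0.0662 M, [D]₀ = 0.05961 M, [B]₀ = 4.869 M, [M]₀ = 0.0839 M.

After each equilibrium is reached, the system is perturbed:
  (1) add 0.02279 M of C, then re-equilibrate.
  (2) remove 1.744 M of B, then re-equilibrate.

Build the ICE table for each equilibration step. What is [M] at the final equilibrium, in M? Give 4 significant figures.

Q₀ = 0.3664 vs Keq = 0.06433 ⇒ Q>K, reverse
Step 1:
                    C           D           B           M
  Initial      0.0662     0.05961       4.869      0.0839
  Change        0.019       0.019       0.019    -0.03801
  Equil        0.0852     0.07861       4.888     0.04589
  solve Keq expr → x = -0.019; check Q = 0.06433
Then add 0.02279 M of C.
Step 2:
                    C           D           B           M
  Initial       0.108     0.07861       4.888     0.04589
  Change    -0.002244   -0.002244   -0.002244    0.004488
  Equil        0.1057     0.07637       4.886     0.05038
  solve Keq expr → x = 0.002244; check Q = 0.06433
Then remove 1.744 M of B.
Step 3:
                    C           D           B           M
  Initial      0.1057     0.07637       3.142     0.05038
  Change     0.004054    0.004054    0.004054   -0.008108
  Equil        0.1098     0.08042       3.146     0.04227
  solve Keq expr → x = -0.004054; check Q = 0.06433

[M]_eq = 0.04227 M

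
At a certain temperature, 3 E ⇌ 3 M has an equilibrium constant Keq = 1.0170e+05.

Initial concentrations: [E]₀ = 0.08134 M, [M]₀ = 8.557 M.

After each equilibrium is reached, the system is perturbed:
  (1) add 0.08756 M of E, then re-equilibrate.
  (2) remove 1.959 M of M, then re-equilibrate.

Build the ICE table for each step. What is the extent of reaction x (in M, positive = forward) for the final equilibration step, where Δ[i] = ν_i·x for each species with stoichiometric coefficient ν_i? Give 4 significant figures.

x = 0.0137 M

Q₀ = 1.1643e+06 vs Keq = 1.0170e+05 ⇒ Q>K, reverse
Step 1:
                    E           M
  Initial     0.08134       8.557
  Change      0.09984    -0.09984
  Equil        0.1812       8.457
  solve Keq expr → x = -0.03328; check Q = 1.0170e+05
Then add 0.08756 M of E.
Step 2:
                    E           M
  Initial      0.2687       8.457
  Change     -0.08572     0.08572
  Equil         0.183       8.543
  solve Keq expr → x = 0.02857; check Q = 1.0170e+05
Then remove 1.959 M of M.
Step 3:
                    E           M
  Initial       0.183       6.584
  Change     -0.04109     0.04109
  Equil        0.1419       6.625
  solve Keq expr → x = 0.0137; check Q = 1.0170e+05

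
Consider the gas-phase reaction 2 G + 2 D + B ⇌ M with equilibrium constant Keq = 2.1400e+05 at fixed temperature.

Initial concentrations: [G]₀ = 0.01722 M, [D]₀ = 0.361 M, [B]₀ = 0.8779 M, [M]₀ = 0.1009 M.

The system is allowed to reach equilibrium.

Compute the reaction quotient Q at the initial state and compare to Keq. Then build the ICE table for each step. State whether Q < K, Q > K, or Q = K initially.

Q₀ = 2974; Q < K (proceeds forward)

Q₀ = 2974 vs Keq = 2.1400e+05 ⇒ Q<K, forward
Step 1:
                   G          D          B          M
  init       0.01722      0.361     0.8779     0.1009
  Δ         -0.01502   -0.01502  -0.007508   0.007508
  eq        0.002205      0.346     0.8704     0.1084
  solve Keq expr → x = 0.007508; check Q = 2.1400e+05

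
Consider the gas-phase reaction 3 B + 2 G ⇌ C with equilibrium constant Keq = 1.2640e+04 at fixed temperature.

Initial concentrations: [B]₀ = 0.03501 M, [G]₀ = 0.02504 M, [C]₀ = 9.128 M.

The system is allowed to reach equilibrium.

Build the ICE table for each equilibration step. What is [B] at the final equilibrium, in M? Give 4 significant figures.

[B]_eq = 0.2753 M

Q₀ = 3.3926e+08 vs Keq = 1.2640e+04 ⇒ Q>K, reverse
Step 1:
                  B         G         C
  I         0.03501   0.02504     9.128
  C          0.2403    0.1602  -0.08009
  E          0.2753    0.1852     9.048
  solve Keq expr → x = -0.08009; check Q = 1.2640e+04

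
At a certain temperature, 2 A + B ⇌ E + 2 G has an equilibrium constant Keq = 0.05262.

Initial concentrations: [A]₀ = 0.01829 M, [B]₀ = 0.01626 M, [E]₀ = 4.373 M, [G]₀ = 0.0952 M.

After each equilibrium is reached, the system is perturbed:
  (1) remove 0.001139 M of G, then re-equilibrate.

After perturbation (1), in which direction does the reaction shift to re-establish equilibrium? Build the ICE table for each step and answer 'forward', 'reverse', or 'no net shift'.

Direction: forward

Q₀ = 7286 vs Keq = 0.05262 ⇒ Q>K, reverse
Step 1:
                  A         B         E         G
  I         0.01829   0.01626     4.373    0.0952
  C         0.09216   0.04608  -0.04608  -0.09216
  E          0.1104   0.06234     4.327  0.003041
  solve Keq expr → x = -0.04608; check Q = 0.05262
Then remove 0.001139 M of G.
Step 2:
                  A         B         E         G
  I          0.1104   0.06234     4.327  0.001902
  C       -0.001095 -5.4770e-04 5.4770e-04  0.001095
  E          0.1094   0.06179     4.327  0.002997
  solve Keq expr → x = 5.4770e-04; check Q = 0.05262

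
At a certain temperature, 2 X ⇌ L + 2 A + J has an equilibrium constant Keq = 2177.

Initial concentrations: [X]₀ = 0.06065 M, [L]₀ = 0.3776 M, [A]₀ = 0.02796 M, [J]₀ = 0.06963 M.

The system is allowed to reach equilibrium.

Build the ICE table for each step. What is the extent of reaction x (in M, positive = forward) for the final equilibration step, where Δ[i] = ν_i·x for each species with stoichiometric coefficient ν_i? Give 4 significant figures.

Q₀ = 0.005588 vs Keq = 2177 ⇒ Q<K, forward
Step 1:
                  X         L         A         J
  Initial   0.06065    0.3776   0.02796   0.06963
  Change   -0.06027   0.03013   0.06027   0.03013
  Equil   3.8138e-04    0.4077   0.08823   0.09976
  solve Keq expr → x = 0.03013; check Q = 2177

x = 0.03013 M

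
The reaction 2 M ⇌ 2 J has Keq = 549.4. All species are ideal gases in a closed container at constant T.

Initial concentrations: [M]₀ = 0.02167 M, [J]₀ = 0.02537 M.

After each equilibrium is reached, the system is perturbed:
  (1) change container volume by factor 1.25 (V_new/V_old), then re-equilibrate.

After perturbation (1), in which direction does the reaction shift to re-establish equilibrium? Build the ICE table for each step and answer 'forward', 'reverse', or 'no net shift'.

Direction: no net shift

Q₀ = 1.371 vs Keq = 549.4 ⇒ Q<K, forward
Step 1:
                   M          J
  I          0.02167    0.02537
  C         -0.01975    0.01975
  E         0.001925    0.04512
  solve Keq expr → x = 0.009873; check Q = 549.4
Then change container volume by factor 1.25 (V_new/V_old).
Step 2:
                   M          J
  I          0.00154    0.03609
  C                0          0
  E          0.00154    0.03609
  solve Keq expr → x = 0; check Q = 549.4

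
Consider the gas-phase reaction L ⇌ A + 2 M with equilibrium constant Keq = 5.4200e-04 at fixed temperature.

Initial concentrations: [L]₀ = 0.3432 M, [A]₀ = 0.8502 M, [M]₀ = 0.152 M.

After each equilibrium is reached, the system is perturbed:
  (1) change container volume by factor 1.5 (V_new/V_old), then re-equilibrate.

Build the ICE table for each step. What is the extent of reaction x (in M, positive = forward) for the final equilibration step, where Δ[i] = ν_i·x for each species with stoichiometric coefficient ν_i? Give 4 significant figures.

Q₀ = 0.05723 vs Keq = 5.4200e-04 ⇒ Q>K, reverse
Step 1:
                   L          A          M
  init        0.3432     0.8502      0.152
  Δ          0.06757   -0.06757    -0.1351
  eq          0.4108     0.7826    0.01687
  solve Keq expr → x = -0.06757; check Q = 5.4200e-04
Then change container volume by factor 1.5 (V_new/V_old).
Step 2:
                   L          A          M
  init        0.2738     0.5218    0.01124
  Δ        -0.002747   0.002747   0.005493
  eq          0.2711     0.5245    0.01674
  solve Keq expr → x = 0.002747; check Q = 5.4200e-04

x = 0.002747 M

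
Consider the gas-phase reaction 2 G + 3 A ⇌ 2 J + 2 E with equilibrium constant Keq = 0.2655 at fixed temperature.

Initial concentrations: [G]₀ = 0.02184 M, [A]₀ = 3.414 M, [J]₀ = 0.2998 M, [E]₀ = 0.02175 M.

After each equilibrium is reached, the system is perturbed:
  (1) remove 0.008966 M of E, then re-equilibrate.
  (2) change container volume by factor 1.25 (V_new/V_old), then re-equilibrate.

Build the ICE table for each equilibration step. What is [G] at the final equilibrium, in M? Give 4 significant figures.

Q₀ = 0.00224 vs Keq = 0.2655 ⇒ Q<K, forward
Step 1:
                   G          A          J          E
  I          0.02184      3.414     0.2998    0.02175
  C         -0.01792   -0.02687    0.01792    0.01792
  E         0.003924      3.387     0.3177    0.03967
  solve Keq expr → x = 0.008958; check Q = 0.2655
Then remove 0.008966 M of E.
Step 2:
                   G          A          J          E
  I         0.003924      3.387     0.3177     0.0307
  C       -7.9841e-04  -0.001198 7.9841e-04 7.9841e-04
  E         0.003125      3.386     0.3185     0.0315
  solve Keq expr → x = 3.9920e-04; check Q = 0.2655
Then change container volume by factor 1.25 (V_new/V_old).
Step 3:
                   G          A          J          E
  I           0.0025      2.709     0.2548     0.0252
  C       2.6253e-04 3.9379e-04 -2.6253e-04 -2.6253e-04
  E         0.002763      2.709     0.2545    0.02494
  solve Keq expr → x = -1.3126e-04; check Q = 0.2655

[G]_eq = 0.002763 M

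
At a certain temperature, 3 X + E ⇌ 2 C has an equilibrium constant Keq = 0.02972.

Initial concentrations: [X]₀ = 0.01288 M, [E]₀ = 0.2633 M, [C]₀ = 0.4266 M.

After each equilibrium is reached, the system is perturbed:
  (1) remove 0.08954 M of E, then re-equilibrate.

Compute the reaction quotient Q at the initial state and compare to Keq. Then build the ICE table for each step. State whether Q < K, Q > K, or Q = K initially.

Q₀ = 3.2348e+05 vs Keq = 0.02972 ⇒ Q>K, reverse
Step 1:
                   X          E          C
  Initial    0.01288     0.2633     0.4266
  Change      0.5638     0.1879    -0.3759
  Equil       0.5767     0.4512    0.05072
  solve Keq expr → x = -0.1879; check Q = 0.02972
Then remove 0.08954 M of E.
Step 2:
                   X          E          C
  Initial     0.5767     0.3617    0.05072
  Change    0.006585   0.002195   -0.00439
  Equil       0.5833     0.3639    0.04633
  solve Keq expr → x = -0.002195; check Q = 0.02972

Q₀ = 3.2348e+05; Q > K (proceeds reverse)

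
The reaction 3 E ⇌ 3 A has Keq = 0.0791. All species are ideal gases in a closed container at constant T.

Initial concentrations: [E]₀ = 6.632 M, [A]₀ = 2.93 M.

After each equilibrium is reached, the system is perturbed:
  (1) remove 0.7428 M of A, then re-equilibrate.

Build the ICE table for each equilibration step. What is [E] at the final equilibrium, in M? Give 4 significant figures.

[E]_eq = 6.17 M

Q₀ = 0.08623 vs Keq = 0.0791 ⇒ Q>K, reverse
Step 1:
                   E          A
  Initial      6.632       2.93
  Change     0.05815   -0.05815
  Equil         6.69      2.872
  solve Keq expr → x = -0.01938; check Q = 0.0791
Then remove 0.7428 M of A.
Step 2:
                   E          A
  Initial       6.69      2.129
  Change     -0.5197     0.5197
  Equil         6.17      2.649
  solve Keq expr → x = 0.1732; check Q = 0.0791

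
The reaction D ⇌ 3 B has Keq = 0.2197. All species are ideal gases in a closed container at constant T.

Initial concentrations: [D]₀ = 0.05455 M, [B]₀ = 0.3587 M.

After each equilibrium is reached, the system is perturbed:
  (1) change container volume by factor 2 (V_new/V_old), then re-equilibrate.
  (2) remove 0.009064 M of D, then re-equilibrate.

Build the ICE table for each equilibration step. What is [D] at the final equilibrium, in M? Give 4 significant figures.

[D]_eq = 0.0218 M

Q₀ = 0.8461 vs Keq = 0.2197 ⇒ Q>K, reverse
Step 1:
                  D         B
  I         0.05455    0.3587
  C         0.03096  -0.09287
  E         0.08551    0.2658
  solve Keq expr → x = -0.03096; check Q = 0.2197
Then change container volume by factor 2 (V_new/V_old).
Step 2:
                  D         B
  I         0.04275    0.1329
  C        -0.01591   0.04774
  E         0.02684    0.1807
  solve Keq expr → x = 0.01591; check Q = 0.2197
Then remove 0.009064 M of D.
Step 3:
                  D         B
  I         0.01777    0.1807
  C        0.004029  -0.01209
  E          0.0218    0.1686
  solve Keq expr → x = -0.004029; check Q = 0.2197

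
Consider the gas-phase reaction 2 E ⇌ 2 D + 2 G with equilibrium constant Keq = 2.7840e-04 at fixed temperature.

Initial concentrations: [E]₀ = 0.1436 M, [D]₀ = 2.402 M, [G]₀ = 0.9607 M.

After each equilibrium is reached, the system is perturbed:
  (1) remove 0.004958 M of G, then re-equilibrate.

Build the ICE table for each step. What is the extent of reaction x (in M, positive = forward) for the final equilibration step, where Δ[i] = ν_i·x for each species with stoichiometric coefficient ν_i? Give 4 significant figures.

x = 0.00243 M

Q₀ = 258.2 vs Keq = 2.7840e-04 ⇒ Q>K, reverse
Step 1:
                   E          D          G
  init        0.1436      2.402     0.9607
  Δ           0.9482    -0.9482    -0.9482
  eq           1.092      1.454    0.01253
  solve Keq expr → x = -0.4741; check Q = 2.7840e-04
Then remove 0.004958 M of G.
Step 2:
                   E          D          G
  init         1.092      1.454   0.007572
  Δ        -0.004861   0.004861   0.004861
  eq           1.087      1.459    0.01243
  solve Keq expr → x = 0.00243; check Q = 2.7840e-04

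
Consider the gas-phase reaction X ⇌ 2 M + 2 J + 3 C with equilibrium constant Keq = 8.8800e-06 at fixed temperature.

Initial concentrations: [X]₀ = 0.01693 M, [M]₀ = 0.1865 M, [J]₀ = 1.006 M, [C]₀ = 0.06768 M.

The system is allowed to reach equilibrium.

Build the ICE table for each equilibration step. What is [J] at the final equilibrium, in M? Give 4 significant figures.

[J]_eq = 0.9762 M

Q₀ = 6.4458e-04 vs Keq = 8.8800e-06 ⇒ Q>K, reverse
Step 1:
                   X          M          J          C
  Initial    0.01693     0.1865      1.006    0.06768
  Change     0.01491   -0.02982   -0.02982   -0.04473
  Equil      0.03184     0.1567     0.9762    0.02295
  solve Keq expr → x = -0.01491; check Q = 8.8800e-06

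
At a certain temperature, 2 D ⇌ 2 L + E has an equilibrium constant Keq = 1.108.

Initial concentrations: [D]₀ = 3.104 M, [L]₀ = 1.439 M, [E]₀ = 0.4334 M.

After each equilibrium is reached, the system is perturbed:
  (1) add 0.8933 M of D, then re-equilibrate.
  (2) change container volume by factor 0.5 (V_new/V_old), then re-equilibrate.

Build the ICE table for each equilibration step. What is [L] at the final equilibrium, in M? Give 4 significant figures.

[L]_eq = 4.77 M

Q₀ = 0.09315 vs Keq = 1.108 ⇒ Q<K, forward
Step 1:
                  D         L         E
  Initial     3.104     1.439    0.4334
  Change    -0.9463    0.9463    0.4732
  Equil       2.158     2.385    0.9066
  solve Keq expr → x = 0.4732; check Q = 1.108
Then add 0.8933 M of D.
Step 2:
                  D         L         E
  Initial     3.051     2.385    0.9066
  Change    -0.3494    0.3494    0.1747
  Equil       2.702     2.735     1.081
  solve Keq expr → x = 0.1747; check Q = 1.108
Then change container volume by factor 0.5 (V_new/V_old).
Step 3:
                  D         L         E
  Initial     5.403     5.469     2.163
  Change     0.6991   -0.6991   -0.3495
  Equil       6.102      4.77     1.813
  solve Keq expr → x = -0.3495; check Q = 1.108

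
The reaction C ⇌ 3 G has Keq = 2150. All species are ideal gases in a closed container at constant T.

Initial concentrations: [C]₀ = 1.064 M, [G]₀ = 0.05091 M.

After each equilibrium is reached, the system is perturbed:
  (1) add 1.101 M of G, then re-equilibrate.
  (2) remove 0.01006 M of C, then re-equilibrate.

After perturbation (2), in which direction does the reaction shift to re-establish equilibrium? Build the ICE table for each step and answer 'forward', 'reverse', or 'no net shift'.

Q₀ = 1.2401e-04 vs Keq = 2150 ⇒ Q<K, forward
Step 1:
                    C           G
  init          1.064     0.05091
  Δ            -1.049       3.146
  eq           0.0152       3.197
  solve Keq expr → x = 1.049; check Q = 2150
Then add 1.101 M of G.
Step 2:
                    C           G
  init         0.0152       4.298
  Δ           0.02019    -0.06058
  eq           0.0354       4.238
  solve Keq expr → x = -0.02019; check Q = 2150
Then remove 0.01006 M of C.
Step 3:
                    C           G
  init        0.02534       4.238
  Δ          0.009361    -0.02808
  eq           0.0347        4.21
  solve Keq expr → x = -0.009361; check Q = 2150

Direction: reverse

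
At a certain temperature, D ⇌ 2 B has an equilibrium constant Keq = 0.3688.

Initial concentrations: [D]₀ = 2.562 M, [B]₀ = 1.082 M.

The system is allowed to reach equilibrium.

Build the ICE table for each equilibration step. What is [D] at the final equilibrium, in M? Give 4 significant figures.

[D]_eq = 2.612 M

Q₀ = 0.457 vs Keq = 0.3688 ⇒ Q>K, reverse
Step 1:
                    D           B
  init          2.562       1.082
  Δ           0.05024     -0.1005
  eq            2.612      0.9815
  solve Keq expr → x = -0.05024; check Q = 0.3688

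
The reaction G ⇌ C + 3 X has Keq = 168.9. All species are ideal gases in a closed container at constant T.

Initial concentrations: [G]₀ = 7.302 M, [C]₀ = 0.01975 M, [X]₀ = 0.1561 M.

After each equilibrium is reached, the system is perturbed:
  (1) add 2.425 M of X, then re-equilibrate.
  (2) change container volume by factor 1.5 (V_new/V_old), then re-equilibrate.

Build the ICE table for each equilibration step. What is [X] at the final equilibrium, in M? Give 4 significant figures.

Q₀ = 1.0288e-05 vs Keq = 168.9 ⇒ Q<K, forward
Step 1:
                  G         C         X
  I           7.302   0.01975    0.1561
  C          -2.319     2.319     6.957
  E           4.983     2.339     7.113
  solve Keq expr → x = 2.319; check Q = 168.9
Then add 2.425 M of X.
Step 2:
                  G         C         X
  I           4.983     2.339     9.538
  C          0.5165   -0.5165     -1.55
  E             5.5     1.822     7.988
  solve Keq expr → x = -0.5165; check Q = 168.9
Then change container volume by factor 1.5 (V_new/V_old).
Step 3:
                  G         C         X
  I           3.666     1.215     5.326
  C         -0.4913    0.4913     1.474
  E           3.175     1.706     6.799
  solve Keq expr → x = 0.4913; check Q = 168.9

[X]_eq = 6.799 M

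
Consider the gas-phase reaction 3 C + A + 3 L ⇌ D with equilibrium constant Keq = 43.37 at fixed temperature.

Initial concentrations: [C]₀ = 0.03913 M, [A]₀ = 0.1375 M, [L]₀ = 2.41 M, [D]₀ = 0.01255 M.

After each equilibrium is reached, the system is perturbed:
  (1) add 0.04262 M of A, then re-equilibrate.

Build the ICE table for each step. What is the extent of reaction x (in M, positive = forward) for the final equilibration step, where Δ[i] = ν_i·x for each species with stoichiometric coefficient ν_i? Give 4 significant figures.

Q₀ = 108.8 vs Keq = 43.37 ⇒ Q>K, reverse
Step 1:
                  C         A         L         D
  init      0.03913    0.1375      2.41   0.01255
  Δ        0.008931  0.002977  0.008931 -0.002977
  eq        0.04806    0.1405     2.419  0.009573
  solve Keq expr → x = -0.002977; check Q = 43.37
Then add 0.04262 M of A.
Step 2:
                  C         A         L         D
  init      0.04806    0.1831     2.419  0.009573
  Δ       -0.002635 -8.7817e-04 -0.002635 8.7817e-04
  eq        0.04543    0.1822     2.416   0.01045
  solve Keq expr → x = 8.7817e-04; check Q = 43.37

x = 8.7817e-04 M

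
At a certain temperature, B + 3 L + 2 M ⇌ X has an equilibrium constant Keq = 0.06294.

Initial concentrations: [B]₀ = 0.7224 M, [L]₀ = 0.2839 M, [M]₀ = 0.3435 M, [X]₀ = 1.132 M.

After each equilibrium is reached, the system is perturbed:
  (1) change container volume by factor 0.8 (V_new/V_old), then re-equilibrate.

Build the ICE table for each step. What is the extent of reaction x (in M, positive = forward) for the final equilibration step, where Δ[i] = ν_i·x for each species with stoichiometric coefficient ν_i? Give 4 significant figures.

x = 0.1227 M

Q₀ = 580.4 vs Keq = 0.06294 ⇒ Q>K, reverse
Step 1:
                    B           L           M           X
  I            0.7224      0.2839      0.3435       1.132
  C             0.479       1.437      0.9581      -0.479
  E             1.201       1.721       1.302       0.653
  solve Keq expr → x = -0.479; check Q = 0.06294
Then change container volume by factor 0.8 (V_new/V_old).
Step 2:
                    B           L           M           X
  I             1.502       2.151       1.627      0.8162
  C           -0.1227     -0.3682     -0.2455      0.1227
  E             1.379       1.783       1.381       0.939
  solve Keq expr → x = 0.1227; check Q = 0.06294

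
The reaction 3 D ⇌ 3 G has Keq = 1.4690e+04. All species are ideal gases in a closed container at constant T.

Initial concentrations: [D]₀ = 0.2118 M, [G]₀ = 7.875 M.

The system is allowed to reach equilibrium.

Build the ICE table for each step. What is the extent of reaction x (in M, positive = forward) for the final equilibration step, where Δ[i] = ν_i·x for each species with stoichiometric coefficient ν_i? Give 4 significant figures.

Q₀ = 5.1401e+04 vs Keq = 1.4690e+04 ⇒ Q>K, reverse
Step 1:
                   D          G
  Initial     0.2118      7.875
  Change      0.1054    -0.1054
  Equil       0.3172       7.77
  solve Keq expr → x = -0.03515; check Q = 1.4690e+04

x = -0.03515 M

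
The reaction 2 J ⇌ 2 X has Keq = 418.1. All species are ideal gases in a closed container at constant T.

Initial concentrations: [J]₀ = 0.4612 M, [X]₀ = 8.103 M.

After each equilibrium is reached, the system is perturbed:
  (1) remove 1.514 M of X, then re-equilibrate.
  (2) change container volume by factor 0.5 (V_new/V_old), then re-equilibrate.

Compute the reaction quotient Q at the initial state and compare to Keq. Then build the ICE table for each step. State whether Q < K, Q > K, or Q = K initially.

Q₀ = 308.7 vs Keq = 418.1 ⇒ Q<K, forward
Step 1:
                    J           X
  I            0.4612       8.103
  C          -0.06189     0.06189
  E            0.3993       8.165
  solve Keq expr → x = 0.03094; check Q = 418.1
Then remove 1.514 M of X.
Step 2:
                    J           X
  I            0.3993       6.651
  C          -0.07059     0.07059
  E            0.3287       6.721
  solve Keq expr → x = 0.0353; check Q = 418.1
Then change container volume by factor 0.5 (V_new/V_old).
Step 3:
                    J           X
  I            0.6574       13.44
  C                 0           0
  E            0.6574       13.44
  solve Keq expr → x = 0; check Q = 418.1

Q₀ = 308.7; Q < K (proceeds forward)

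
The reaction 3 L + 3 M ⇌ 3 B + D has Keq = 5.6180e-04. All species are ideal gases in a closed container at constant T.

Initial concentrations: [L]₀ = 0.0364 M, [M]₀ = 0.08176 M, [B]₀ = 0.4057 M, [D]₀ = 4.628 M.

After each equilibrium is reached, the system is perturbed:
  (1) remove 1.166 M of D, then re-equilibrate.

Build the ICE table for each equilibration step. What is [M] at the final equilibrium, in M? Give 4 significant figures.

[M]_eq = 0.4761 M

Q₀ = 1.1724e+07 vs Keq = 5.6180e-04 ⇒ Q>K, reverse
Step 1:
                    L           M           B           D
  I            0.0364     0.08176      0.4057       4.628
  C            0.3954      0.3954     -0.3954     -0.1318
  E            0.4318      0.4772      0.0103       4.496
  solve Keq expr → x = -0.1318; check Q = 5.6180e-04
Then remove 1.166 M of D.
Step 2:
                    L           M           B           D
  I            0.4318      0.4772      0.0103        3.33
  C         -0.001032   -0.001032    0.001032  3.4397e-04
  E            0.4308      0.4761     0.01133       3.331
  solve Keq expr → x = 3.4397e-04; check Q = 5.6180e-04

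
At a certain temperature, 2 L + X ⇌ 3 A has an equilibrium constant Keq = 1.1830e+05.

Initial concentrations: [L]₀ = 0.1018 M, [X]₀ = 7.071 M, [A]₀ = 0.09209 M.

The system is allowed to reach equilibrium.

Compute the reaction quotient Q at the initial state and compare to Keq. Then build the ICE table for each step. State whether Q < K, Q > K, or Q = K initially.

Q₀ = 0.01066; Q < K (proceeds forward)

Q₀ = 0.01066 vs Keq = 1.1830e+05 ⇒ Q<K, forward
Step 1:
                   L          X          A
  Initial     0.1018      7.071    0.09209
  Change     -0.1017   -0.05083     0.1525
  Equil   1.3274e-04       7.02     0.2446
  solve Keq expr → x = 0.05083; check Q = 1.1830e+05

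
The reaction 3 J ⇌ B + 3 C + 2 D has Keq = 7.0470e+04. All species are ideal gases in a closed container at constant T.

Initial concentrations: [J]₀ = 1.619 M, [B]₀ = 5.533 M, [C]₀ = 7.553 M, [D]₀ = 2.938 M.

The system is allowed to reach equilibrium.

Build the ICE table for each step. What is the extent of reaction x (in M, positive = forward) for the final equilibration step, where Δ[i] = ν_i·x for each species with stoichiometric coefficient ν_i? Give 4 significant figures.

Q₀ = 4849 vs Keq = 7.0470e+04 ⇒ Q<K, forward
Step 1:
                  J         B         C         D
  I           1.619     5.533     7.553     2.938
  C         -0.7886    0.2629    0.7886    0.5257
  E          0.8304     5.796     8.342     3.464
  solve Keq expr → x = 0.2629; check Q = 7.0470e+04

x = 0.2629 M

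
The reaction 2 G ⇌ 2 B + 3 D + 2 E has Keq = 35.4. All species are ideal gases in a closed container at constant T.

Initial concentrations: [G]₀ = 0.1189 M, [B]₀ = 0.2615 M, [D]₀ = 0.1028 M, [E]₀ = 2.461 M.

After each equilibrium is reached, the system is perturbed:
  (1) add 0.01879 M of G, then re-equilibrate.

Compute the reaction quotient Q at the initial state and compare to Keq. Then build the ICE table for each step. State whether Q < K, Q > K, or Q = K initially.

Q₀ = 0.03183; Q < K (proceeds forward)

Q₀ = 0.03183 vs Keq = 35.4 ⇒ Q<K, forward
Step 1:
                  G         B         D         E
  init       0.1189    0.2615    0.1028     2.461
  Δ        -0.09929   0.09929    0.1489   0.09929
  eq        0.01961    0.3608    0.2517      2.56
  solve Keq expr → x = 0.04965; check Q = 35.4
Then add 0.01879 M of G.
Step 2:
                  G         B         D         E
  init       0.0384    0.3608    0.2517      2.56
  Δ        -0.01503   0.01503   0.02255   0.01503
  eq        0.02337    0.3758    0.2743     2.575
  solve Keq expr → x = 0.007516; check Q = 35.4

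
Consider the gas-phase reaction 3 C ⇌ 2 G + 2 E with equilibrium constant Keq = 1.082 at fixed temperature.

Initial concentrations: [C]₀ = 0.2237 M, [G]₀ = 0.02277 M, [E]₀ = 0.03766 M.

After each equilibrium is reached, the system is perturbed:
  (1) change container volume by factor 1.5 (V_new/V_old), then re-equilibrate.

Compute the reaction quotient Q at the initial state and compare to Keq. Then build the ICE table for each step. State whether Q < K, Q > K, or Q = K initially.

Q₀ = 6.5688e-05 vs Keq = 1.082 ⇒ Q<K, forward
Step 1:
                   C          G          E
  init        0.2237    0.02277    0.03766
  Δ          -0.1566     0.1044     0.1044
  eq         0.06708     0.1272     0.1421
  solve Keq expr → x = 0.05221; check Q = 1.082
Then change container volume by factor 1.5 (V_new/V_old).
Step 2:
                   C          G          E
  init       0.04472    0.08479    0.09472
  Δ        -0.004067   0.002711   0.002711
  eq         0.04065     0.0875    0.09743
  solve Keq expr → x = 0.001356; check Q = 1.082

Q₀ = 6.5688e-05; Q < K (proceeds forward)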